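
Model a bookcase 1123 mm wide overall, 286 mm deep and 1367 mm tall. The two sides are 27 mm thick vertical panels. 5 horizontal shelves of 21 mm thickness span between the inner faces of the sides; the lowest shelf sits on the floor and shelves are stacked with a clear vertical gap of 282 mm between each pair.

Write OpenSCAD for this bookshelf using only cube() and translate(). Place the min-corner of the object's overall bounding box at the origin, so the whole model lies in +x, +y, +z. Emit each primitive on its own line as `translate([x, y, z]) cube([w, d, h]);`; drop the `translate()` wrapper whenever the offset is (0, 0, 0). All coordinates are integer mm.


cube([27, 286, 1367]);
translate([1096, 0, 0]) cube([27, 286, 1367]);
translate([27, 0, 0]) cube([1069, 286, 21]);
translate([27, 0, 303]) cube([1069, 286, 21]);
translate([27, 0, 606]) cube([1069, 286, 21]);
translate([27, 0, 909]) cube([1069, 286, 21]);
translate([27, 0, 1212]) cube([1069, 286, 21]);


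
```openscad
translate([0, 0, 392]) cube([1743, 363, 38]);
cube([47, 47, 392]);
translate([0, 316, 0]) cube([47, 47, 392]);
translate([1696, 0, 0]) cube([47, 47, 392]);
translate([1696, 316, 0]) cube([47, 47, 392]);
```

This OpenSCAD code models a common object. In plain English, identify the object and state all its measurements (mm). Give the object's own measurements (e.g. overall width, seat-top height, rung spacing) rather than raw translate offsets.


A long wooden bench with a 1743 mm (x) × 363 mm (y) seat, 38 mm thick, its top surface 430 mm above the floor. Four 47 mm square legs at the seat corners, flush with the edges, run from z = 0 to the seat underside.


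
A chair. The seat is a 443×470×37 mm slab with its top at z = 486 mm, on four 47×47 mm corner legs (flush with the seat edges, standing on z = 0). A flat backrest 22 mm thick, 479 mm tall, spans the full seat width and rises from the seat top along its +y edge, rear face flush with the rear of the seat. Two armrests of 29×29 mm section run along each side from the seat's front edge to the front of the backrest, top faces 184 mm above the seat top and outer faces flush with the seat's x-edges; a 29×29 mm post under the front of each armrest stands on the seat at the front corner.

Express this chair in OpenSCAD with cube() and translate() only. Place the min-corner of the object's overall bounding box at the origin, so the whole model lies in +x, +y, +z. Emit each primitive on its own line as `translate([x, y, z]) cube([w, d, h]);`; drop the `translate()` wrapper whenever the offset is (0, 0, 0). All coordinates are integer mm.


translate([0, 0, 449]) cube([443, 470, 37]);
cube([47, 47, 449]);
translate([396, 0, 0]) cube([47, 47, 449]);
translate([0, 423, 0]) cube([47, 47, 449]);
translate([396, 423, 0]) cube([47, 47, 449]);
translate([0, 448, 486]) cube([443, 22, 479]);
translate([0, 0, 641]) cube([29, 448, 29]);
translate([414, 0, 641]) cube([29, 448, 29]);
translate([0, 0, 486]) cube([29, 29, 155]);
translate([414, 0, 486]) cube([29, 29, 155]);


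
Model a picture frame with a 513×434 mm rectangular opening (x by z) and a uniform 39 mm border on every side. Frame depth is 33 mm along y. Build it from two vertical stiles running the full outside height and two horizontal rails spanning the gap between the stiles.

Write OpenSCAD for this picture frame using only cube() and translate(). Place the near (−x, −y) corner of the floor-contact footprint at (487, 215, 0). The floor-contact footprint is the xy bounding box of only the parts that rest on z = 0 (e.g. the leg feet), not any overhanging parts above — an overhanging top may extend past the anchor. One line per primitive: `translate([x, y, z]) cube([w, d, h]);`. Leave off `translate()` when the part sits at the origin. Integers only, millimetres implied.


translate([487, 215, 0]) cube([39, 33, 512]);
translate([1039, 215, 0]) cube([39, 33, 512]);
translate([526, 215, 0]) cube([513, 33, 39]);
translate([526, 215, 473]) cube([513, 33, 39]);


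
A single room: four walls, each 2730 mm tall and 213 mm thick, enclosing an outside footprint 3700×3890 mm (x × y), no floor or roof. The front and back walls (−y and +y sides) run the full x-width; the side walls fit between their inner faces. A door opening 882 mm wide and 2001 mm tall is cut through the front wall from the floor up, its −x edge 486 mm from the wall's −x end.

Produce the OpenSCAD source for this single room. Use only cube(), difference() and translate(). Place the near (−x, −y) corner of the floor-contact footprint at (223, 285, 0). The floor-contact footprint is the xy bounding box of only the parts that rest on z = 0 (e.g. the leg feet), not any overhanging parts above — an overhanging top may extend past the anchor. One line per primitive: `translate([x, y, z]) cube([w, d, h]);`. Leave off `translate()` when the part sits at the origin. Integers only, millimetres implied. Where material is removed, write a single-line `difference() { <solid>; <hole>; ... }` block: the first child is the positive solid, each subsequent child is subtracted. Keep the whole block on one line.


difference() { translate([223, 285, 0]) cube([3700, 213, 2730]); translate([709, 285, 0]) cube([882, 213, 2001]); }
translate([223, 3962, 0]) cube([3700, 213, 2730]);
translate([223, 498, 0]) cube([213, 3464, 2730]);
translate([3710, 498, 0]) cube([213, 3464, 2730]);


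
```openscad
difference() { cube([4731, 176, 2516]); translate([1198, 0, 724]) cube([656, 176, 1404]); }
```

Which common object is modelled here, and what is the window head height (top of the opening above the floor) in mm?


A wall with a window opening. The window head height is 2128 mm.

A wall with a rectangular opening subtracted — a window. Sill at z = 724, opening 1404 mm tall, so the head is at 724 + 1404 = 2128 mm.


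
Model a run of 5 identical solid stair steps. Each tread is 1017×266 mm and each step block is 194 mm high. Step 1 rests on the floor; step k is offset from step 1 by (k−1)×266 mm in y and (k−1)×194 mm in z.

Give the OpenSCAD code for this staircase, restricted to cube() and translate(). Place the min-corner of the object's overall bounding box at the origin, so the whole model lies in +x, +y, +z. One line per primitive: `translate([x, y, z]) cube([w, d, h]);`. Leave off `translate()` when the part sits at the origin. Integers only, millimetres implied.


cube([1017, 266, 194]);
translate([0, 266, 194]) cube([1017, 266, 194]);
translate([0, 532, 388]) cube([1017, 266, 194]);
translate([0, 798, 582]) cube([1017, 266, 194]);
translate([0, 1064, 776]) cube([1017, 266, 194]);


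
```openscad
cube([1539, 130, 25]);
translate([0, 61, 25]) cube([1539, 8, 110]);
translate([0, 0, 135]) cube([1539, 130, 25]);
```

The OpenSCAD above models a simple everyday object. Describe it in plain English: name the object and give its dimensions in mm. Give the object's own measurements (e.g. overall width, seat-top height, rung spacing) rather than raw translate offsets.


An I-beam lying along x, 1539 mm long. Overall section height 160 mm. Two flanges 130 mm wide (y) and 25 mm thick, one on the floor and one at the top; a web 8 mm thick runs between them, centred on the flange width.


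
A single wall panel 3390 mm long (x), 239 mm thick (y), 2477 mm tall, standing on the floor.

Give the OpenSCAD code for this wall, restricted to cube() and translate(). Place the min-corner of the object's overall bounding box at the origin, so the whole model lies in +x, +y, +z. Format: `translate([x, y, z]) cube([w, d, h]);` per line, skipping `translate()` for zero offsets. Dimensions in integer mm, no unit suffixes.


cube([3390, 239, 2477]);


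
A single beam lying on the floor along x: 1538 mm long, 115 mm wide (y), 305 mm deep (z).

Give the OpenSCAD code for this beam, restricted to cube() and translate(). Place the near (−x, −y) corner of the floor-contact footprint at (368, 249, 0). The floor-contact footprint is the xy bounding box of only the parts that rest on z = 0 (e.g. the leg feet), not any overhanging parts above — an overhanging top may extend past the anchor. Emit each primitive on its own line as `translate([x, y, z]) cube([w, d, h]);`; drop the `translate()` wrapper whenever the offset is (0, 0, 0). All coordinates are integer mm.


translate([368, 249, 0]) cube([1538, 115, 305]);


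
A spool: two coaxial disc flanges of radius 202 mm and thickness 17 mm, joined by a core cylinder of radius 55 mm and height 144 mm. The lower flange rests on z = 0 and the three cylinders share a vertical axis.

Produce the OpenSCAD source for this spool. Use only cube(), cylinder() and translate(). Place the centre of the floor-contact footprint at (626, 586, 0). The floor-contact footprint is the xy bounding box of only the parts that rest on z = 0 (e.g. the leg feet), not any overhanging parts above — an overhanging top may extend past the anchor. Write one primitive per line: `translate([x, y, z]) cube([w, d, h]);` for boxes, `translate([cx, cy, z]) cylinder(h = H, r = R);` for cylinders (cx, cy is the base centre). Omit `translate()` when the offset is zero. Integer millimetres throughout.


translate([626, 586, 0]) cylinder(h = 17, r = 202);
translate([626, 586, 17]) cylinder(h = 144, r = 55);
translate([626, 586, 161]) cylinder(h = 17, r = 202);


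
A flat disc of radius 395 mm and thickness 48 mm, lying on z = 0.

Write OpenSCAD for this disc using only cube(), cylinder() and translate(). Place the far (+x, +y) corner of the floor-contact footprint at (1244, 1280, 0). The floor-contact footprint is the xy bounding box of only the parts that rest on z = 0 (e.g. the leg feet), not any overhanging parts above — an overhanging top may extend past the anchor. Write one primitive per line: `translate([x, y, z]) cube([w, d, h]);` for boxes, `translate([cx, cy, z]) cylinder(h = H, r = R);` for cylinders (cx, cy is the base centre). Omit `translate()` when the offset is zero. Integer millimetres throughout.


translate([849, 885, 0]) cylinder(h = 48, r = 395);


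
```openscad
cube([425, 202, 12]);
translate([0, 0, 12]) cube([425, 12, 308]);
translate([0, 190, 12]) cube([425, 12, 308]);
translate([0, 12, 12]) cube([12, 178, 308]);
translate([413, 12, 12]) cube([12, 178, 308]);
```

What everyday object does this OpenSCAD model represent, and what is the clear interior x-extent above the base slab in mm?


An open box. The internal width is 401 mm.

A 425×202 base slab with four walls standing on it — an open box. The base is 425 mm wide and the walls are 12 mm thick, so the internal width is 425 − 2 × 12 = 401 mm.


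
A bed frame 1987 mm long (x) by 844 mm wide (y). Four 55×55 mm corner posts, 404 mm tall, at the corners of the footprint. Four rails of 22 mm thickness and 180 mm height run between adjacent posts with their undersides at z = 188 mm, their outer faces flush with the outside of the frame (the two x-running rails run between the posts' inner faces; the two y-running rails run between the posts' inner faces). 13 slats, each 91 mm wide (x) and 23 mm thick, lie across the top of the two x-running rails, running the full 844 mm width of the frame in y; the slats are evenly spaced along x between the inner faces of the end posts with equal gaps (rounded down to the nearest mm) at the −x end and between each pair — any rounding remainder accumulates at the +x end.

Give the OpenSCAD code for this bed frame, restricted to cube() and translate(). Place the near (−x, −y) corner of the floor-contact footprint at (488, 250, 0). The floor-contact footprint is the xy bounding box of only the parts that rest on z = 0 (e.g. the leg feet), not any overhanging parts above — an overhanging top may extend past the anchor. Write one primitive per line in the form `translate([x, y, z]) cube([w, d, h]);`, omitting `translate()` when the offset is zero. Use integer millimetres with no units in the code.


translate([488, 250, 0]) cube([55, 55, 404]);
translate([488, 1039, 0]) cube([55, 55, 404]);
translate([2420, 250, 0]) cube([55, 55, 404]);
translate([2420, 1039, 0]) cube([55, 55, 404]);
translate([543, 250, 188]) cube([1877, 22, 180]);
translate([543, 1072, 188]) cube([1877, 22, 180]);
translate([488, 305, 188]) cube([22, 734, 180]);
translate([2453, 305, 188]) cube([22, 734, 180]);
translate([592, 250, 368]) cube([91, 844, 23]);
translate([732, 250, 368]) cube([91, 844, 23]);
translate([872, 250, 368]) cube([91, 844, 23]);
translate([1012, 250, 368]) cube([91, 844, 23]);
translate([1152, 250, 368]) cube([91, 844, 23]);
translate([1292, 250, 368]) cube([91, 844, 23]);
translate([1432, 250, 368]) cube([91, 844, 23]);
translate([1572, 250, 368]) cube([91, 844, 23]);
translate([1712, 250, 368]) cube([91, 844, 23]);
translate([1852, 250, 368]) cube([91, 844, 23]);
translate([1992, 250, 368]) cube([91, 844, 23]);
translate([2132, 250, 368]) cube([91, 844, 23]);
translate([2272, 250, 368]) cube([91, 844, 23]);


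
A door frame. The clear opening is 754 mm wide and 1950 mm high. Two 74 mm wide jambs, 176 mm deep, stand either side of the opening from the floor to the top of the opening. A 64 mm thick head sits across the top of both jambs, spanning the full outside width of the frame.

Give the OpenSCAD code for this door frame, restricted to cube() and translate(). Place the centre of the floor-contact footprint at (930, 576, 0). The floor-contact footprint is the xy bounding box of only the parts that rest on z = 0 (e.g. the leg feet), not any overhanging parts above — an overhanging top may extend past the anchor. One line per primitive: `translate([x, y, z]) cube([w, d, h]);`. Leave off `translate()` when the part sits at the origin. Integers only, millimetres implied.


translate([479, 488, 0]) cube([74, 176, 1950]);
translate([1307, 488, 0]) cube([74, 176, 1950]);
translate([479, 488, 1950]) cube([902, 176, 64]);


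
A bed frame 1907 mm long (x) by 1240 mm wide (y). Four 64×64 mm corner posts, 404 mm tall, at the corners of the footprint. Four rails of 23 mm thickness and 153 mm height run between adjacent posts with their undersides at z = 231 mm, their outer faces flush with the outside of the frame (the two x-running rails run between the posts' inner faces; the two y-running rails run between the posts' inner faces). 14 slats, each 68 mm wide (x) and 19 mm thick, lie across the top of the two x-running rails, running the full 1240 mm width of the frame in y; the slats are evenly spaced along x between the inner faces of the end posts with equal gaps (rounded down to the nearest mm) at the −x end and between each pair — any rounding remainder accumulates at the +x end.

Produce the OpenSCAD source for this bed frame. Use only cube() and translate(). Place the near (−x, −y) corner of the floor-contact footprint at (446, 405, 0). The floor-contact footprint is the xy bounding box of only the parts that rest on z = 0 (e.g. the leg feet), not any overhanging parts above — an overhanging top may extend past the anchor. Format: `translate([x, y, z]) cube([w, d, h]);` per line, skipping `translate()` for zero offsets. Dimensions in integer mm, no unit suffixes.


// slat z = rail_z + rail_h = 231 + 153 = 384
// slat gap = ⌊(1779 − 14·68) / 15⌋ = 55
translate([446, 405, 0]) cube([64, 64, 404]);
translate([446, 1581, 0]) cube([64, 64, 404]);
translate([2289, 405, 0]) cube([64, 64, 404]);
translate([2289, 1581, 0]) cube([64, 64, 404]);
translate([510, 405, 231]) cube([1779, 23, 153]);
translate([510, 1622, 231]) cube([1779, 23, 153]);
translate([446, 469, 231]) cube([23, 1112, 153]);
translate([2330, 469, 231]) cube([23, 1112, 153]);
translate([565, 405, 384]) cube([68, 1240, 19]);
translate([688, 405, 384]) cube([68, 1240, 19]);
translate([811, 405, 384]) cube([68, 1240, 19]);
translate([934, 405, 384]) cube([68, 1240, 19]);
translate([1057, 405, 384]) cube([68, 1240, 19]);
translate([1180, 405, 384]) cube([68, 1240, 19]);
translate([1303, 405, 384]) cube([68, 1240, 19]);
translate([1426, 405, 384]) cube([68, 1240, 19]);
translate([1549, 405, 384]) cube([68, 1240, 19]);
translate([1672, 405, 384]) cube([68, 1240, 19]);
translate([1795, 405, 384]) cube([68, 1240, 19]);
translate([1918, 405, 384]) cube([68, 1240, 19]);
translate([2041, 405, 384]) cube([68, 1240, 19]);
translate([2164, 405, 384]) cube([68, 1240, 19]);


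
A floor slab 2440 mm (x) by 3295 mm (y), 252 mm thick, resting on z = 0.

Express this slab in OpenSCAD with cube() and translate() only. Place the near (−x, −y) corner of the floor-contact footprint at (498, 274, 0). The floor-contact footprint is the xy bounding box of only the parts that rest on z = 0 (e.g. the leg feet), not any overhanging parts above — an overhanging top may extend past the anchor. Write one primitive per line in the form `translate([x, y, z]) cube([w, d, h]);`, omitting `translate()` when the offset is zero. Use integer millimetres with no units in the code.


translate([498, 274, 0]) cube([2440, 3295, 252]);


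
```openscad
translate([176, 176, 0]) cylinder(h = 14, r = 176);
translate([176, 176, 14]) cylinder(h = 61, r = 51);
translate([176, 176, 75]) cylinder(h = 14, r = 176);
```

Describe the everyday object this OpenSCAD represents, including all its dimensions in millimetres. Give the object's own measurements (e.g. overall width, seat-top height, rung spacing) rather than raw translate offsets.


A spool: two coaxial disc flanges of radius 176 mm and thickness 14 mm, joined by a core cylinder of radius 51 mm and height 61 mm. The lower flange rests on z = 0 and the three cylinders share a vertical axis.


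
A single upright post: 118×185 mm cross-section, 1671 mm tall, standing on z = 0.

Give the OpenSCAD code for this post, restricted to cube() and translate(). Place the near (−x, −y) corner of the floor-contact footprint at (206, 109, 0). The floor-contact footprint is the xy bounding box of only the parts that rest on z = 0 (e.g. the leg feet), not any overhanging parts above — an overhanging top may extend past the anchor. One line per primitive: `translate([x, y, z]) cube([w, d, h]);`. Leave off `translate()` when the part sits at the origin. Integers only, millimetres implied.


translate([206, 109, 0]) cube([118, 185, 1671]);


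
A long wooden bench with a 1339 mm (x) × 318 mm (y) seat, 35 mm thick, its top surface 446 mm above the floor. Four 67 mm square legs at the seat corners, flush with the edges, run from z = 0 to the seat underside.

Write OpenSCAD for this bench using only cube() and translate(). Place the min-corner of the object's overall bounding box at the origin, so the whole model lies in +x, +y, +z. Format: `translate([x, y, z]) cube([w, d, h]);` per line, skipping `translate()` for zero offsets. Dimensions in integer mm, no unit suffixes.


translate([0, 0, 411]) cube([1339, 318, 35]);
cube([67, 67, 411]);
translate([0, 251, 0]) cube([67, 67, 411]);
translate([1272, 0, 0]) cube([67, 67, 411]);
translate([1272, 251, 0]) cube([67, 67, 411]);


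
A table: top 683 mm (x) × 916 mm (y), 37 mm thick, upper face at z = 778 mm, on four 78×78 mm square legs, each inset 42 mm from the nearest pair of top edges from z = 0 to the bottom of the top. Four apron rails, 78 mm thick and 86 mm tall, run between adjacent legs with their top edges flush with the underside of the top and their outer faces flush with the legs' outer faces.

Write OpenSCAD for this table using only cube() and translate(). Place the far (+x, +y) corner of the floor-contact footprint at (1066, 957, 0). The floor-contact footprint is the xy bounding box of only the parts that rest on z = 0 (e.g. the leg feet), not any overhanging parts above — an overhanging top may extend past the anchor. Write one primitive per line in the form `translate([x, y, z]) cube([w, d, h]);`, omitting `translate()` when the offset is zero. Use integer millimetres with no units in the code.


// leg_h = 778 - 37 = 741
// apron z = 741 - 86 = 655
translate([425, 83, 741]) cube([683, 916, 37]);
translate([467, 125, 0]) cube([78, 78, 741]);
translate([988, 125, 0]) cube([78, 78, 741]);
translate([467, 879, 0]) cube([78, 78, 741]);
translate([988, 879, 0]) cube([78, 78, 741]);
translate([545, 125, 655]) cube([443, 78, 86]);
translate([545, 879, 655]) cube([443, 78, 86]);
translate([467, 203, 655]) cube([78, 676, 86]);
translate([988, 203, 655]) cube([78, 676, 86]);


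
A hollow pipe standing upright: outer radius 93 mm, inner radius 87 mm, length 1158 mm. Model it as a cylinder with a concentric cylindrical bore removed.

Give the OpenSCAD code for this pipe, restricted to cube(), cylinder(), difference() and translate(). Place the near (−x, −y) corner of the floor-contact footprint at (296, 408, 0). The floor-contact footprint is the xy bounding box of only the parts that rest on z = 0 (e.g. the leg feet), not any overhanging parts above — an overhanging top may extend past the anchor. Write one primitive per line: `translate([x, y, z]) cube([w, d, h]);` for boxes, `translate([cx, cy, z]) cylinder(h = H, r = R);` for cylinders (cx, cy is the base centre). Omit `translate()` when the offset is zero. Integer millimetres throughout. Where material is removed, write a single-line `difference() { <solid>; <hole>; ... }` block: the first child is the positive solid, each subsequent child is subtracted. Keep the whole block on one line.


difference() { translate([389, 501, 0]) cylinder(h = 1158, r = 93); translate([389, 501, 0]) cylinder(h = 1158, r = 87); }


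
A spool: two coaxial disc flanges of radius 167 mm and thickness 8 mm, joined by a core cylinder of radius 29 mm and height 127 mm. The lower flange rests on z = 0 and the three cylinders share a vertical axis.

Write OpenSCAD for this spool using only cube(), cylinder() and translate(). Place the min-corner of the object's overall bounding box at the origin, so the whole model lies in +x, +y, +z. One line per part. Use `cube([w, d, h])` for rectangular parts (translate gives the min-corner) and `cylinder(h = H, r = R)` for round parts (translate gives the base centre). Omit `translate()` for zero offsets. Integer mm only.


translate([167, 167, 0]) cylinder(h = 8, r = 167);
translate([167, 167, 8]) cylinder(h = 127, r = 29);
translate([167, 167, 135]) cylinder(h = 8, r = 167);


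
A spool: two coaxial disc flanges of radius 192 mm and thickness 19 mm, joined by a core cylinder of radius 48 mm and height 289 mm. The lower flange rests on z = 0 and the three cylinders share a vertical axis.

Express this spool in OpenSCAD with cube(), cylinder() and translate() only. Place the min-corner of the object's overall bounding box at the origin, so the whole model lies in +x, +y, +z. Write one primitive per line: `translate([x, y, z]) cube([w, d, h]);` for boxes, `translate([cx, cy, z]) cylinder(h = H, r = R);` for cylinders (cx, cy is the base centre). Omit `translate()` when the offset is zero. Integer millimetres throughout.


translate([192, 192, 0]) cylinder(h = 19, r = 192);
translate([192, 192, 19]) cylinder(h = 289, r = 48);
translate([192, 192, 308]) cylinder(h = 19, r = 192);


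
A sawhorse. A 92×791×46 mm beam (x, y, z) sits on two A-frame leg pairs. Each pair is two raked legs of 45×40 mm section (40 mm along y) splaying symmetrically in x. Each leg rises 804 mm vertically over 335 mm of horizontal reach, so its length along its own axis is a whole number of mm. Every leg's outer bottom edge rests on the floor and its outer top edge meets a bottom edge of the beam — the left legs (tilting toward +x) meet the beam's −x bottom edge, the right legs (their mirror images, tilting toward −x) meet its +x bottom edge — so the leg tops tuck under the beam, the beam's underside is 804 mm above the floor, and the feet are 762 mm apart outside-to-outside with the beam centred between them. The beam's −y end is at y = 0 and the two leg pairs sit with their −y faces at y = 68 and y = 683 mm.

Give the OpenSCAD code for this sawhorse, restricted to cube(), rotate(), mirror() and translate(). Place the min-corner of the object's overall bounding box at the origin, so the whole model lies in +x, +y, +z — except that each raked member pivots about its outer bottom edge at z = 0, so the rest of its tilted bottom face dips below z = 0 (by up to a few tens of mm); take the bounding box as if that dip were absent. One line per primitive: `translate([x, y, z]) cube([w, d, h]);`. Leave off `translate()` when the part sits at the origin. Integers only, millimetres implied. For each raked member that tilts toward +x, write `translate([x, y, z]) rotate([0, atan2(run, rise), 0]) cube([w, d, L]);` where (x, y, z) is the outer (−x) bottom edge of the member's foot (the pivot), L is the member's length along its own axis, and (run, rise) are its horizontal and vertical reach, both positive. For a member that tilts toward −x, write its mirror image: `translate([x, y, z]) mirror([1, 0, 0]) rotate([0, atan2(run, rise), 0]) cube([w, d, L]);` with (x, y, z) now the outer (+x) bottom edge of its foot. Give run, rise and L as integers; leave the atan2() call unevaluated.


translate([335, 0, 804]) cube([92, 791, 46]);
translate([0, 68, 0]) rotate([0, atan2(335, 804), 0]) cube([45, 40, 871]);
translate([762, 68, 0]) mirror([1, 0, 0]) rotate([0, atan2(335, 804), 0]) cube([45, 40, 871]);
translate([0, 683, 0]) rotate([0, atan2(335, 804), 0]) cube([45, 40, 871]);
translate([762, 683, 0]) mirror([1, 0, 0]) rotate([0, atan2(335, 804), 0]) cube([45, 40, 871]);


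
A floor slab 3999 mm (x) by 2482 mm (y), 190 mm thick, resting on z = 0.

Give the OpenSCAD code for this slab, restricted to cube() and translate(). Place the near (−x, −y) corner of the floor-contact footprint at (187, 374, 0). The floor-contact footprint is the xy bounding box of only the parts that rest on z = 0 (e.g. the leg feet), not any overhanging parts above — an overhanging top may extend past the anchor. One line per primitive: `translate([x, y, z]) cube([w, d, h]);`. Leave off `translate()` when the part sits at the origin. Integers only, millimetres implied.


translate([187, 374, 0]) cube([3999, 2482, 190]);


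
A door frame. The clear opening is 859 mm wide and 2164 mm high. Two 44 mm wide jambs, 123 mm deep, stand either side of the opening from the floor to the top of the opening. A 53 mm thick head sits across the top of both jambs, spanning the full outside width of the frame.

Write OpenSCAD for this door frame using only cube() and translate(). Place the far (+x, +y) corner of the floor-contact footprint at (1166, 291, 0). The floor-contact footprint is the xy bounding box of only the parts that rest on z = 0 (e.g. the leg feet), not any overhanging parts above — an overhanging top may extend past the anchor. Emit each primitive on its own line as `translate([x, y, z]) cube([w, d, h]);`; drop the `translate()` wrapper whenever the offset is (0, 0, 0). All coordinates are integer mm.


translate([219, 168, 0]) cube([44, 123, 2164]);
translate([1122, 168, 0]) cube([44, 123, 2164]);
translate([219, 168, 2164]) cube([947, 123, 53]);


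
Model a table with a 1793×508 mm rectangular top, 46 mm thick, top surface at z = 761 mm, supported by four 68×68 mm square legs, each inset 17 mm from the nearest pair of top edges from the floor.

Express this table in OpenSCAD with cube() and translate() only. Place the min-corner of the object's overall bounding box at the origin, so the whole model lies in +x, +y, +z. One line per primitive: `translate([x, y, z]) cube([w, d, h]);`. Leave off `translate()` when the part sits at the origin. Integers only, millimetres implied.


translate([0, 0, 715]) cube([1793, 508, 46]);
translate([17, 17, 0]) cube([68, 68, 715]);
translate([1708, 17, 0]) cube([68, 68, 715]);
translate([17, 423, 0]) cube([68, 68, 715]);
translate([1708, 423, 0]) cube([68, 68, 715]);


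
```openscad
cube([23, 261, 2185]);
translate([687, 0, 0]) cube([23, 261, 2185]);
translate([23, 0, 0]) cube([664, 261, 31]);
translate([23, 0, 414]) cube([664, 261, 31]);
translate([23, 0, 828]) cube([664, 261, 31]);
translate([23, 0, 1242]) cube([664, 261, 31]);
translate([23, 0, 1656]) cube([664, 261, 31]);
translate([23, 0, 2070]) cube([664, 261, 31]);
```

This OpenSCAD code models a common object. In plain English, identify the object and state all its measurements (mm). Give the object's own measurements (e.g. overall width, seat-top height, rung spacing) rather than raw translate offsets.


An open bookshelf. Two side panels, each 23 mm thick, 261 mm deep and 2185 mm tall, stand 710 mm apart (outside-to-outside). Between them sit 6 shelves, each 31 mm thick and 261 mm deep, spanning the full gap between the sides. The bottom shelf rests on the floor (its underside at z = 0) and the clear gap between one shelf's top and the next shelf's underside is 383 mm.


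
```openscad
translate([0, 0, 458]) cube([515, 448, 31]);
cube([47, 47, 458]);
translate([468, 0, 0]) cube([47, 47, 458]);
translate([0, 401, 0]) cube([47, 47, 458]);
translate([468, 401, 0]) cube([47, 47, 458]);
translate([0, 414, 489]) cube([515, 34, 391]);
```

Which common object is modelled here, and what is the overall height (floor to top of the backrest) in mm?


A chair. The overall height is 880 mm.

A slab on four corner posts with a tall panel at the back — a chair. The seat slab sits at z = 458 with thickness 31, and the 391 mm backrest starts at the seat top, so the overall height is 458 + 31 + 391 = 880 mm.


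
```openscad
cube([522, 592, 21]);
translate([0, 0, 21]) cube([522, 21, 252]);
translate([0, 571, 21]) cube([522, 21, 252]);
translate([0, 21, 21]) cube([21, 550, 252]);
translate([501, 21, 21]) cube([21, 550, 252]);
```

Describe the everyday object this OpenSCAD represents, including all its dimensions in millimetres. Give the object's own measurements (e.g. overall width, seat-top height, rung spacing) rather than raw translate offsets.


An open-topped rectangular box: outside dimensions 522×592×273 mm, with a uniform wall and base thickness of 21 mm. The base is a full 522×592 slab on the floor; four walls sit on top of the base. The front and back walls (the −y and +y sides) span the full width; the two side walls fit between them.


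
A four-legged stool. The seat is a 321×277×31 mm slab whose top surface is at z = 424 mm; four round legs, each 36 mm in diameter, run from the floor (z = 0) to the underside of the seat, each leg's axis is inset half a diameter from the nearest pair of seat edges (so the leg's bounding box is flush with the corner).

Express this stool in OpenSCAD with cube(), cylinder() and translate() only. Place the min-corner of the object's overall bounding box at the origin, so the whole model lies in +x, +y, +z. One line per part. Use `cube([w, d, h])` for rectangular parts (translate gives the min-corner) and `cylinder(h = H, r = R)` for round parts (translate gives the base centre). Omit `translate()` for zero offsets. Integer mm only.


translate([0, 0, 393]) cube([321, 277, 31]);
translate([18, 18, 0]) cylinder(h = 393, r = 18);
translate([303, 18, 0]) cylinder(h = 393, r = 18);
translate([18, 259, 0]) cylinder(h = 393, r = 18);
translate([303, 259, 0]) cylinder(h = 393, r = 18);


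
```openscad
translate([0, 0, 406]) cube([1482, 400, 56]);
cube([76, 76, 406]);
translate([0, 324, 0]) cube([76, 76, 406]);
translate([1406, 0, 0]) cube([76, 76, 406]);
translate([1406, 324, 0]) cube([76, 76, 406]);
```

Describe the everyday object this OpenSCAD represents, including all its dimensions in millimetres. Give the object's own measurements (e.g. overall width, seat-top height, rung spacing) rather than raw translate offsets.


A long wooden bench with a 1482 mm (x) × 400 mm (y) seat, 56 mm thick, its top surface 462 mm above the floor. Four 76 mm square legs at the seat corners, flush with the edges, run from z = 0 to the seat underside.


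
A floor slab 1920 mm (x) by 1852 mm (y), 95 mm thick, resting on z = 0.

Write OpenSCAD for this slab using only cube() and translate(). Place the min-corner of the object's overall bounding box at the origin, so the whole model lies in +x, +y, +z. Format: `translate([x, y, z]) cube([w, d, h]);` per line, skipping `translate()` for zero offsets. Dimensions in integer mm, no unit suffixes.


cube([1920, 1852, 95]);


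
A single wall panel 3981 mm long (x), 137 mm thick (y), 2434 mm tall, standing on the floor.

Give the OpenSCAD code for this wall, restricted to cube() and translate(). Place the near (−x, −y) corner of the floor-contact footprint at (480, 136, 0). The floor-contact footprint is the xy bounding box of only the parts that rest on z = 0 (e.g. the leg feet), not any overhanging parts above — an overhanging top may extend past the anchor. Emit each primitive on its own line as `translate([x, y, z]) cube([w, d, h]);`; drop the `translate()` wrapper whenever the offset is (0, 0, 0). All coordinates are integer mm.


translate([480, 136, 0]) cube([3981, 137, 2434]);


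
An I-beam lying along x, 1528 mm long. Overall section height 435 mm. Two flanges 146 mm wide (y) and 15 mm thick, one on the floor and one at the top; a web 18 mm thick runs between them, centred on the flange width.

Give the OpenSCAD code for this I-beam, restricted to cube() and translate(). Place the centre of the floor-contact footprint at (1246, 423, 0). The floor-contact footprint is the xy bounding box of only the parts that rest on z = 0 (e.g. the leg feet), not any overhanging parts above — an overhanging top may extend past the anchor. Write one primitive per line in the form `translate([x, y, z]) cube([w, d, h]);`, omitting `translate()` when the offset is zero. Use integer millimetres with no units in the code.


translate([482, 350, 0]) cube([1528, 146, 15]);
translate([482, 414, 15]) cube([1528, 18, 405]);
translate([482, 350, 420]) cube([1528, 146, 15]);


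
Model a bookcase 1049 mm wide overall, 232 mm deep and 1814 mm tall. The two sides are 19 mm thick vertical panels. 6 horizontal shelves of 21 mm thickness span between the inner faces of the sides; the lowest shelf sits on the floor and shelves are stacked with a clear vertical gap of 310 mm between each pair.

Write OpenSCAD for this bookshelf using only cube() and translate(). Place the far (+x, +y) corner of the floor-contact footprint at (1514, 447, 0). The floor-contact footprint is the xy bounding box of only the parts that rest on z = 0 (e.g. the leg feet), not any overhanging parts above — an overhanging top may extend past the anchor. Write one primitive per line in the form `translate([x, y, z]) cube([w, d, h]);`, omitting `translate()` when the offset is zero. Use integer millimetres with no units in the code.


translate([465, 215, 0]) cube([19, 232, 1814]);
translate([1495, 215, 0]) cube([19, 232, 1814]);
translate([484, 215, 0]) cube([1011, 232, 21]);
translate([484, 215, 331]) cube([1011, 232, 21]);
translate([484, 215, 662]) cube([1011, 232, 21]);
translate([484, 215, 993]) cube([1011, 232, 21]);
translate([484, 215, 1324]) cube([1011, 232, 21]);
translate([484, 215, 1655]) cube([1011, 232, 21]);


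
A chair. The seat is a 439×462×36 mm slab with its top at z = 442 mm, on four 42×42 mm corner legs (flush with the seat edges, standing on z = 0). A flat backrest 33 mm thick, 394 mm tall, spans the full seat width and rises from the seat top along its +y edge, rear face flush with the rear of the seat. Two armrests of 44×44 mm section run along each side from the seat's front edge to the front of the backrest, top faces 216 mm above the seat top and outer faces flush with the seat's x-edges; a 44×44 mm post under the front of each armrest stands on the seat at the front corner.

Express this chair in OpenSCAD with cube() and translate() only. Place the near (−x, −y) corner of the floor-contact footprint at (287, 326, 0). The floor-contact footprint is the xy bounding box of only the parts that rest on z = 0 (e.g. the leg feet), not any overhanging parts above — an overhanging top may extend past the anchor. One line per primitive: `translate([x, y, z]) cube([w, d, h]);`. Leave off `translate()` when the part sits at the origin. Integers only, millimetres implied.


// leg_h = 442 - 36 = 406
// arm post h = 216 - 44 = 172
translate([287, 326, 406]) cube([439, 462, 36]);
translate([287, 326, 0]) cube([42, 42, 406]);
translate([684, 326, 0]) cube([42, 42, 406]);
translate([287, 746, 0]) cube([42, 42, 406]);
translate([684, 746, 0]) cube([42, 42, 406]);
translate([287, 755, 442]) cube([439, 33, 394]);
translate([287, 326, 614]) cube([44, 429, 44]);
translate([682, 326, 614]) cube([44, 429, 44]);
translate([287, 326, 442]) cube([44, 44, 172]);
translate([682, 326, 442]) cube([44, 44, 172]);


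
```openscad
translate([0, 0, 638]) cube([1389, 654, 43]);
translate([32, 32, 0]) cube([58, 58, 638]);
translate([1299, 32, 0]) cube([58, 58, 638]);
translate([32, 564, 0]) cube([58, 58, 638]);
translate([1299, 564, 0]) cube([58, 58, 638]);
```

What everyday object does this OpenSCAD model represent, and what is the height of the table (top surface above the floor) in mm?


A table. The table height is 681 mm.

A 1389×654×43 slab sits at z = 638 on four 58 mm square posts — a table. The top surface is at 638 + 43 = 681 mm.


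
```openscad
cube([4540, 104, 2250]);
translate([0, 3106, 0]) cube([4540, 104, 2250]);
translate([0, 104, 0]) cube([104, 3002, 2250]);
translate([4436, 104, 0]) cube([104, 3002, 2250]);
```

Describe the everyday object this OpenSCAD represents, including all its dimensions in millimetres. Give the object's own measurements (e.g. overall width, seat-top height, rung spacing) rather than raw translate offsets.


The wall frame of a small rectangular building: four walls, each 2250 mm tall and 104 mm thick, enclosing a footprint 4540 mm (x) by 3210 mm (y) outside-to-outside, with no floor or roof. The front and back walls (the −y and +y sides) span the full width; the two side walls fit between them.


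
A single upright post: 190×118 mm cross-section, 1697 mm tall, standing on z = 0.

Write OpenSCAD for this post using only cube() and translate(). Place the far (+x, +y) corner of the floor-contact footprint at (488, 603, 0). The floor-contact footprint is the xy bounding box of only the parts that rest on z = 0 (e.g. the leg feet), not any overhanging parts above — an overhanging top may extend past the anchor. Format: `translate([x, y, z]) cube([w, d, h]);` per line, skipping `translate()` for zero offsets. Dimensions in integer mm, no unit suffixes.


translate([298, 485, 0]) cube([190, 118, 1697]);


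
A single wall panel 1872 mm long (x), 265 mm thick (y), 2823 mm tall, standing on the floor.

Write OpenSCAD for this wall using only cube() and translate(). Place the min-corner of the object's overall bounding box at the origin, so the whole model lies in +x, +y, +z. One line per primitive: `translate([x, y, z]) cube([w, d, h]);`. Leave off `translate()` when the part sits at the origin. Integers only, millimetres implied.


cube([1872, 265, 2823]);


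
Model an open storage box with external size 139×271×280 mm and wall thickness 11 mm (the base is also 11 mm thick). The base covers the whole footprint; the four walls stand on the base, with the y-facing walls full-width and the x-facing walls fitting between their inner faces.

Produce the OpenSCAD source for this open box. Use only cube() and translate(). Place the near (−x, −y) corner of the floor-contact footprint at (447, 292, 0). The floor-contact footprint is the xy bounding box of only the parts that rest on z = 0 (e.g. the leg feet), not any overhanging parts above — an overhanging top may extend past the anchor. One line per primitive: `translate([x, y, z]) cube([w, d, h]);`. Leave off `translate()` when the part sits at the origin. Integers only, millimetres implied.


translate([447, 292, 0]) cube([139, 271, 11]);
translate([447, 292, 11]) cube([139, 11, 269]);
translate([447, 552, 11]) cube([139, 11, 269]);
translate([447, 303, 11]) cube([11, 249, 269]);
translate([575, 303, 11]) cube([11, 249, 269]);


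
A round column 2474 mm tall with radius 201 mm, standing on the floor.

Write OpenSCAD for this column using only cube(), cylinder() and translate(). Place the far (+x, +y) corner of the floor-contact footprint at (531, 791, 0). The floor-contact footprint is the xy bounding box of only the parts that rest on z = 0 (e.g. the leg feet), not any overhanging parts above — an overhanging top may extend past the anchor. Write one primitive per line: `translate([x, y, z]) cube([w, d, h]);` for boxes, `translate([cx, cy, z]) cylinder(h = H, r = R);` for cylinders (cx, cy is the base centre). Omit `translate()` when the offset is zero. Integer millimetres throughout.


translate([330, 590, 0]) cylinder(h = 2474, r = 201);
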